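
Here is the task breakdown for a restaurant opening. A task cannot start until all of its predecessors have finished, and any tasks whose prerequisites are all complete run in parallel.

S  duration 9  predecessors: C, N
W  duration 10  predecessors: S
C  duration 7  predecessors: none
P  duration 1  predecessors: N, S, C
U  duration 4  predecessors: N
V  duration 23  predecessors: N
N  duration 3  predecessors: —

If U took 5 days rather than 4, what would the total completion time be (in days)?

26

Critical path before the change: N→V = 3+23 = 26 giving 26 days.
The longest path through U is only 7 days, so U has float 19.
No other chain overtakes it, so the finish is 26 days.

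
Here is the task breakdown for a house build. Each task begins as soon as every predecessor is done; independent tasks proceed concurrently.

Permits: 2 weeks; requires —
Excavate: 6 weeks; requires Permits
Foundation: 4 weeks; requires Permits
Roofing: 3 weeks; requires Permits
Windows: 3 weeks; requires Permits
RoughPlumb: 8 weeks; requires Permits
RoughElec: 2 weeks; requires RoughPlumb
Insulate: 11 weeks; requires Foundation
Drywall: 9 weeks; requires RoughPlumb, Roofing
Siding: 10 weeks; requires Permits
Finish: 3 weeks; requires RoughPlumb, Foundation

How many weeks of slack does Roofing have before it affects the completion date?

5

The longest chain is Permits→RoughPlumb→Drywall = 2+8+9 = 19; overall finish 19 weeks.
The longest chain containing Roofing totals 14 weeks.
Slack of Roofing = 7 − 2 = 5 weeks.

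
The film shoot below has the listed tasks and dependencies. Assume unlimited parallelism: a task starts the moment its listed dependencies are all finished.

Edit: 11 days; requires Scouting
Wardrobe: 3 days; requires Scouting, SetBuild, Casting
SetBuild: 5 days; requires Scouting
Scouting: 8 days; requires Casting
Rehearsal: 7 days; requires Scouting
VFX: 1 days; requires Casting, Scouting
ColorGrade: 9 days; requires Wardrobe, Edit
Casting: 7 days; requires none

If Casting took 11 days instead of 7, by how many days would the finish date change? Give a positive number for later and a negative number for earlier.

4

Critical path before the change: Casting→Scouting→Edit→ColorGrade = 7+8+11+9 = 35 giving 35 days.
Casting lies on that path, so at 11 days the path becomes 39 days.
No other chain overtakes it, so the finish is 39 days.
Change in finish: 39 − 35 = +4 days.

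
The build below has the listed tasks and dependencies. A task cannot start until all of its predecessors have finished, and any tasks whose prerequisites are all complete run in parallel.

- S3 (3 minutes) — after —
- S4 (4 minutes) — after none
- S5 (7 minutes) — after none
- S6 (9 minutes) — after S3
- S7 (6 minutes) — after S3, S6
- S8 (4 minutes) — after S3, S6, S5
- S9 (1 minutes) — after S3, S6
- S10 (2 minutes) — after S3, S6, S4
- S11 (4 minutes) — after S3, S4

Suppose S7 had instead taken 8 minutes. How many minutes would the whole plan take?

Critical path before the change: S3→S6→S7 = 3+9+6 = 18 giving 18 minutes.
S7 is on the critical path; changing it to 8 makes that path 20 minutes.
That remains the longest chain; total 20 minutes.

20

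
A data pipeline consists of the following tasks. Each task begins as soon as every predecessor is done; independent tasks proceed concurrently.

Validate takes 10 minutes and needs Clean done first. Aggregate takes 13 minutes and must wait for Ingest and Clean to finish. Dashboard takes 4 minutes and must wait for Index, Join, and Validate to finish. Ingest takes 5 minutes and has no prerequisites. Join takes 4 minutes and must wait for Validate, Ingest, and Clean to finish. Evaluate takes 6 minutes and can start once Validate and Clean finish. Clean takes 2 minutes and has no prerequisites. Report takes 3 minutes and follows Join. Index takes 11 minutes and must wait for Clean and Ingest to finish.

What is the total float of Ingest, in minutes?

Critical path: Ingest→Index→Dashboard = 5+11+4 = 20, so the finish is 20 minutes.
The longest chain containing Ingest totals 20 minutes.
Float = 20 − 20 = 0.

0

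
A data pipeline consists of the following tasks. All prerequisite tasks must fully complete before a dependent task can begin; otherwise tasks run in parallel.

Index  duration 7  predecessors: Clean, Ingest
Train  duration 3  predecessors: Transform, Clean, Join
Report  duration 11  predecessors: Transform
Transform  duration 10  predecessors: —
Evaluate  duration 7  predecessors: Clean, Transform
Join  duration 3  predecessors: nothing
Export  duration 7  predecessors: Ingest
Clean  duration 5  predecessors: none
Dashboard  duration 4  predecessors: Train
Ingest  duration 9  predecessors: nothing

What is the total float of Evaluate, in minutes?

4

Transform→Report = 10+11 = 21 sets the makespan at 21 minutes.
Evaluate finishes as early as 17 and must finish by 21.
Slack of Evaluate = 14 − 10 = 4 minutes.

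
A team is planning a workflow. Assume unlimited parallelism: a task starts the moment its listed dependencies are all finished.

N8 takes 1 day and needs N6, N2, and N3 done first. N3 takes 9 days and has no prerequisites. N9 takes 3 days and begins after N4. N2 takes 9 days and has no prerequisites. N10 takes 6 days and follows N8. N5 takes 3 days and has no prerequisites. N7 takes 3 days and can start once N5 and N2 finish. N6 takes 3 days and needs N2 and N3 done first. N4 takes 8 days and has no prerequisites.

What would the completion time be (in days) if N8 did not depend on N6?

With the dependency in place, N2→N6→N8→N10 = 9+3+1+6 = 19 sets the finish at 19 days.
Without N6→N8, N8's earliest start moves from 12 to 9.
The longest chain is now N2→N8→N10 = 9+1+6 = 16, so the schedule takes 16 days.

16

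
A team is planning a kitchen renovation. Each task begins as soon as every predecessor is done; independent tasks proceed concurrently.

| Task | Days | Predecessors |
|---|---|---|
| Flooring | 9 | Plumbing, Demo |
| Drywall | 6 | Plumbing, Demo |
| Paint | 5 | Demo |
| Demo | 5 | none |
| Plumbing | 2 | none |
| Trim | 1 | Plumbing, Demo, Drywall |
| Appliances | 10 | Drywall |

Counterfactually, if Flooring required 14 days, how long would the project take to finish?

As given, the longest chain is Demo→Drywall→Appliances = 5+6+10 = 21, so the finish is 21 days.
Flooring has 7 days of float (longest path through it is 14).
No other chain overtakes it, so the finish is 21 days.

21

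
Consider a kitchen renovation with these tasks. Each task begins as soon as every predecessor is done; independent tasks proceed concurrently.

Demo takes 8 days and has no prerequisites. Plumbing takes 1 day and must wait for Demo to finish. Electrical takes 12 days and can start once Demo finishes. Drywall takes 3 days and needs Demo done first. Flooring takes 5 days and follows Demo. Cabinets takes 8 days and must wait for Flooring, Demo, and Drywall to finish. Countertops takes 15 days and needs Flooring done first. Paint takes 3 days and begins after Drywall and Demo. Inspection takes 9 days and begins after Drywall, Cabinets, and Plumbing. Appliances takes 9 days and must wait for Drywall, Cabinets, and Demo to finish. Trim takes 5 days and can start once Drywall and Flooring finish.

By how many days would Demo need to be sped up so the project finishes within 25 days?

5

Current finish: 30 days; target: 25.
Demo is on every critical path, so each day cut from Demo cuts the finish by one (this holds down to a finish of 23).
Need 30 − 25 = 5 days off Demo → Demo becomes 3 days, finish becomes 25.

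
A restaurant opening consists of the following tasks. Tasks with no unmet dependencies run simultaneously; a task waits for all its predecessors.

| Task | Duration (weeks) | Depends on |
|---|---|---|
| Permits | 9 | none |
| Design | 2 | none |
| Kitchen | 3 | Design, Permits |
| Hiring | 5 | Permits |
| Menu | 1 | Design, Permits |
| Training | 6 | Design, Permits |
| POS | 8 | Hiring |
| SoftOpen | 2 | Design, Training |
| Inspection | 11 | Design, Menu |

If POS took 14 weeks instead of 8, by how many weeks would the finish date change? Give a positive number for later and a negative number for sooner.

6

Critical path before the change: Permits→Hiring→POS = 9+5+8 = 22 giving 22 weeks.
POS lies on that path, so at 14 weeks the path becomes 28 weeks.
No other chain overtakes it, so the finish is 28 weeks.
Change in finish: 28 − 22 = +6 weeks.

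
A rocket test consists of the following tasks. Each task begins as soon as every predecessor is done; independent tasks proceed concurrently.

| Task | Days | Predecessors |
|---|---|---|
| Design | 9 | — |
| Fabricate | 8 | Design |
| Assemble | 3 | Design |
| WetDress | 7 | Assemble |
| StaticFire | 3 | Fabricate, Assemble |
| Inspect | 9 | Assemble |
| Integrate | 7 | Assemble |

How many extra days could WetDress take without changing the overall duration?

Critical path: Design→Assemble→Inspect = 9+3+9 = 21, so the finish is 21 days.
Longest path through WetDress: 19 days (earliest finish 19, latest finish 21).
Slack of WetDress = 14 − 12 = 2 days.

2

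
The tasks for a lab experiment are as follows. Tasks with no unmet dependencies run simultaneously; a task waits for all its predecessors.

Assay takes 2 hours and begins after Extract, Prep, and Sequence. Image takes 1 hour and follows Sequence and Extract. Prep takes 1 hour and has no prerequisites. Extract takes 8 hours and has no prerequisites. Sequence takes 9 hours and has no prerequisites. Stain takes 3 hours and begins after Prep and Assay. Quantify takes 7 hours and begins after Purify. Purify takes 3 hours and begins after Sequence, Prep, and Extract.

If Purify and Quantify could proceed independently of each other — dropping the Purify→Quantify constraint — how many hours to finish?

With the dependency in place, Sequence→Purify→Quantify = 9+3+7 = 19 sets the finish at 19 hours.
Without Purify→Quantify, Quantify's earliest start moves from 12 to 0.
After: Sequence→Assay→Stain = 9+2+3 = 14 → 14 hours.

14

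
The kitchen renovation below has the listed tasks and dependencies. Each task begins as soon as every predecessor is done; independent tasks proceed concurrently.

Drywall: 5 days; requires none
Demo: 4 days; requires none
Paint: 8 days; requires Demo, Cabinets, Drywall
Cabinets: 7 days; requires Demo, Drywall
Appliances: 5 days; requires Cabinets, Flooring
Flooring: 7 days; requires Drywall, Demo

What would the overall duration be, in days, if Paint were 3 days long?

The binding path is Drywall→Cabinets→Paint = 5+7+8 = 20; finish at 20 days.
Since Paint is critical, the -5 change carries straight to that chain (now 15 days).
New critical path: Drywall→Flooring→Appliances = 5+7+5 = 17 ⇒ 17 days.

17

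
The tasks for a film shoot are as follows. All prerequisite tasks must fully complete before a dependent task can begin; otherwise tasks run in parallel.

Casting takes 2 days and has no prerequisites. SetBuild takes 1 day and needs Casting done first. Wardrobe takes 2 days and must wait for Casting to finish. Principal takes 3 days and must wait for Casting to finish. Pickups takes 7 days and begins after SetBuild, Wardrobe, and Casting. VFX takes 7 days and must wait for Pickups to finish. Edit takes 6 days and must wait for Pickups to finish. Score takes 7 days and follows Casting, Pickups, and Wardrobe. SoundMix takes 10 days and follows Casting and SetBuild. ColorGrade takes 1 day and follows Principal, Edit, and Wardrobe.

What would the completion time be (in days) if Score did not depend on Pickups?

Original critical path: Casting→Wardrobe→Pickups→VFX = 2+2+7+7 = 18 ⇒ 18 days.
Without Pickups→Score, Score's earliest start moves from 11 to 4.
The longest chain is now Casting→Wardrobe→Pickups→VFX = 2+2+7+7 = 18, so the project takes 18 days.

18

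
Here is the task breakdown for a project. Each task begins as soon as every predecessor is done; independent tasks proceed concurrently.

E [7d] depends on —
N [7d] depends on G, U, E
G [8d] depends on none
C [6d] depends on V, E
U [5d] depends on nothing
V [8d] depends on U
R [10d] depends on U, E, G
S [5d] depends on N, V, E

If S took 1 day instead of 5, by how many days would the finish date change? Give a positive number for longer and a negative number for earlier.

-1

Actual critical path: G→N→S = 8+7+5 = 20 ⇒ 20 days.
Since S is critical, the -4 change carries straight to that chain (now 16 days).
The binding chain switches to U→V→C = 5+8+6 = 19; finish 19 days.
Change in finish: 19 − 20 = -1 days.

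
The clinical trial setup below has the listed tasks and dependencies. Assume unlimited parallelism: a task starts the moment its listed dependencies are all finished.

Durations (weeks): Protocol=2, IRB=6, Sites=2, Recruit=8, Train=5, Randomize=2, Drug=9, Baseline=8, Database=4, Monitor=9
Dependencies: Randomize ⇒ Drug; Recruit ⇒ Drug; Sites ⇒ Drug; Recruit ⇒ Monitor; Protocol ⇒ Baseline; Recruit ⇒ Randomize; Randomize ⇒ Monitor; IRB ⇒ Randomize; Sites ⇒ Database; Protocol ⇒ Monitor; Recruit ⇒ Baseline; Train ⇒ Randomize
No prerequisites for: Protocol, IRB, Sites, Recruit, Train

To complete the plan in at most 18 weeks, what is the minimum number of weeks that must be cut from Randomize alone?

1

Current finish: 19 weeks; target: 18.
Randomize is on every critical path, so each week cut from Randomize cuts the finish by one (this holds down to a finish of 18).
Need 19 − 18 = 1 week off Randomize → Randomize becomes 1 week, finish becomes 18.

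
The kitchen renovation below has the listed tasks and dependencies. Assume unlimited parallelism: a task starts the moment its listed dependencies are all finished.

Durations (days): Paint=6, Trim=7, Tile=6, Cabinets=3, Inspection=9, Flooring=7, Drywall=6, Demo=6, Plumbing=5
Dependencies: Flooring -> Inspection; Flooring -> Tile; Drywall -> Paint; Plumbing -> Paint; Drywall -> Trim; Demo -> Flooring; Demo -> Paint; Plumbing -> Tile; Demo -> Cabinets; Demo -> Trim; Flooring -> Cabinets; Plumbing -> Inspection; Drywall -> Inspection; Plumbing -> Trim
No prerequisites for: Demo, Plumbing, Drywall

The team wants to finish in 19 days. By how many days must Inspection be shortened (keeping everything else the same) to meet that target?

3

Current finish: 22 days; target: 19.
Inspection is on every critical path, so each day cut from Inspection cuts the finish by one (this holds down to a finish of 19).
Need 22 − 19 = 3 days off Inspection → Inspection becomes 6 days, finish becomes 19.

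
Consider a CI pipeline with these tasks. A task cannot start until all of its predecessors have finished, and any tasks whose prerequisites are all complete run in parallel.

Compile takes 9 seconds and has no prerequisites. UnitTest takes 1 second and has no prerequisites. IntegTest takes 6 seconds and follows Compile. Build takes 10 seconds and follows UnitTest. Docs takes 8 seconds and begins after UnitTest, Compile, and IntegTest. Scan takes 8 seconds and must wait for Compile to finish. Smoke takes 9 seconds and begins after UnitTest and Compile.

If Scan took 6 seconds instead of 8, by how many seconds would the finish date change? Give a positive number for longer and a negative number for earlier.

0

The binding path is Compile→IntegTest→Docs = 9+6+8 = 23; finish at 23 seconds.
Scan has 6 seconds of float (longest path through it is 17).
That remains the longest chain; total 23 seconds.
Change in finish: 23 − 23 = +0 seconds.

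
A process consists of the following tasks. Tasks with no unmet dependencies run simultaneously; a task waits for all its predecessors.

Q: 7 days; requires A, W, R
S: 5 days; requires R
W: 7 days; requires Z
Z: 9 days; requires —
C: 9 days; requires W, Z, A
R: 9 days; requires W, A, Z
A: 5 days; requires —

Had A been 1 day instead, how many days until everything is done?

Baseline: Z→W→R→Q = 9+7+9+7 = 32 → 32 days.
The longest path through A is only 21 days, so A has float 11.
The critical path is still Z→W→R→Q; finish is now 32 days.

32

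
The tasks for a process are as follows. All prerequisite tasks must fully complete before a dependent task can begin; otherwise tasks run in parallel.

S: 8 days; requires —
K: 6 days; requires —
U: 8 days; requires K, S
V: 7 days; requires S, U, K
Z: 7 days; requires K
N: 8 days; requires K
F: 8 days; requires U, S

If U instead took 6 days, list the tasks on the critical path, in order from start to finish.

S, U, F

Actual critical path: S→U→F = 8+8+8 = 24 ⇒ 24 days.
U is on the critical path; changing it to 6 makes that path 22 days.
The critical path is still S→U→F; finish is now 22 days.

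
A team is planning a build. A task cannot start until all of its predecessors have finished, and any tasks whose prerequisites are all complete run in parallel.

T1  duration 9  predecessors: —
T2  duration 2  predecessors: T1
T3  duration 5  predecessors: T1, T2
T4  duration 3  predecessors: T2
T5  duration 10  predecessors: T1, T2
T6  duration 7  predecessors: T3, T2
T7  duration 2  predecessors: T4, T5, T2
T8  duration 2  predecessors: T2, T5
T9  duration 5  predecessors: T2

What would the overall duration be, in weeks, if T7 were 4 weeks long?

The binding path is T1→T2→T5→T7 = 9+2+10+2 = 23; finish at 23 weeks.
T7 lies on that path, so at 4 weeks the path becomes 25 weeks.
No other chain overtakes it, so the finish is 25 weeks.

25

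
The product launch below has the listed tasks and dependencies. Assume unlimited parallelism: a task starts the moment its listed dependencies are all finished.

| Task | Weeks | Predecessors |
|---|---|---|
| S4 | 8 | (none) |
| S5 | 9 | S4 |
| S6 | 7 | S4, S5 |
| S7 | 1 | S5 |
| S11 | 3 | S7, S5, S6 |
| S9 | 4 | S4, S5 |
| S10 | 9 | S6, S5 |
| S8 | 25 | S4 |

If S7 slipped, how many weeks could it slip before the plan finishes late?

12

S4→S5→S6→S10 = 8+9+7+9 = 33 sets the makespan at 33 weeks.
Longest path through S7: 21 weeks (earliest finish 18, latest finish 30).
So S7 can slip 30 − 18 = 12 weeks.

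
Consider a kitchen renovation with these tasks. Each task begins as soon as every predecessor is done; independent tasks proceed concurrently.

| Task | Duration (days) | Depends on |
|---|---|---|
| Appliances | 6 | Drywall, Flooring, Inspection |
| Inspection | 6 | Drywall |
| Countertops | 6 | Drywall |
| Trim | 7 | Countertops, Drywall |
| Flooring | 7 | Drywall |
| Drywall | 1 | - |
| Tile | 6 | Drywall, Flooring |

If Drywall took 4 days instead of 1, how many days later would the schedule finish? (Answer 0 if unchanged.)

3

Critical path before the change: Drywall→Flooring→Tile = 1+7+6 = 14 giving 14 days.
Drywall lies on that path, so at 4 days the path becomes 17 days.
No other chain overtakes it, so the finish is 17 days.
Change in finish: 17 − 14 = +3 days.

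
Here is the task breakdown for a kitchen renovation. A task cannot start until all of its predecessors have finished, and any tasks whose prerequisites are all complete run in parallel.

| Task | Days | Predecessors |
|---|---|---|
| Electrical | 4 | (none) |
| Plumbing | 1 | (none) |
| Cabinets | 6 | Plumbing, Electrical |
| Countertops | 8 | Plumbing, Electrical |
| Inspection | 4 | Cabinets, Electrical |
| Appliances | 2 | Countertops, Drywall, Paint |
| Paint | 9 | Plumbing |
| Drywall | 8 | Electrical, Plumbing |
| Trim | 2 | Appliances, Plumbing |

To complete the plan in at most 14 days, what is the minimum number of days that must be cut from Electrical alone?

2

Current finish: 16 days; target: 14.
Electrical is on every critical path, so each day cut from Electrical cuts the finish by one (this holds down to a finish of 14).
Need 16 − 14 = 2 days off Electrical → Electrical becomes 2 days, finish becomes 14.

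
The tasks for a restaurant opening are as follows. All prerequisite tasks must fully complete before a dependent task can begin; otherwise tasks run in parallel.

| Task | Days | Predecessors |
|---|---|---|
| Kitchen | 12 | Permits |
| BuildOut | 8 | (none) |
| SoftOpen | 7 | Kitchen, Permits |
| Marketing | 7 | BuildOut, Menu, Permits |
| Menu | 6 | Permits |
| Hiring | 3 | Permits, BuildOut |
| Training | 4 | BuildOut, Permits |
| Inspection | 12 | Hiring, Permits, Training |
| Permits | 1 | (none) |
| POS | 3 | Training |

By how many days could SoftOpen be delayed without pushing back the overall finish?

The longest chain is BuildOut→Training→Inspection = 8+4+12 = 24; overall finish 24 days.
Longest path through SoftOpen: 20 days (earliest finish 20, latest finish 24).
So SoftOpen can slip 24 − 20 = 4 days.

4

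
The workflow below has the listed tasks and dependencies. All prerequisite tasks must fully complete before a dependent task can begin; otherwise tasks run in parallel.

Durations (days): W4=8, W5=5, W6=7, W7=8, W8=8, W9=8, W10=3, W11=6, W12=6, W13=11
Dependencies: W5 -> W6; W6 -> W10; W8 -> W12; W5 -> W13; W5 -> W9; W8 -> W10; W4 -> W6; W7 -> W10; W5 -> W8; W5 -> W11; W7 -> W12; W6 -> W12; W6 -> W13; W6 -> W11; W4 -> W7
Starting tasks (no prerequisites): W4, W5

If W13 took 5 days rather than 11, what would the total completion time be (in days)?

Critical path before the change: W4→W6→W13 = 8+7+11 = 26 giving 26 days.
Since W13 is critical, the -6 change carries straight to that chain (now 20 days).
New critical path: W4→W7→W12 = 8+8+6 = 22 ⇒ 22 days.

22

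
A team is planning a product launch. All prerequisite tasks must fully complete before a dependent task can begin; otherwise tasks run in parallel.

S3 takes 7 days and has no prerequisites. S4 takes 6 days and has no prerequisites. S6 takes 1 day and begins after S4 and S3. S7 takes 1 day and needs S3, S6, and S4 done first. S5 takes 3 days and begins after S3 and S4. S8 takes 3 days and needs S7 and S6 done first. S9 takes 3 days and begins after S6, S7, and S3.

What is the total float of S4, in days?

Critical path: S3→S6→S7→S8 = 7+1+1+3 = 12, so the finish is 12 days.
Longest path through S4: 11 days (earliest finish 6, latest finish 7).
Float = 12 − 11 = 1.

1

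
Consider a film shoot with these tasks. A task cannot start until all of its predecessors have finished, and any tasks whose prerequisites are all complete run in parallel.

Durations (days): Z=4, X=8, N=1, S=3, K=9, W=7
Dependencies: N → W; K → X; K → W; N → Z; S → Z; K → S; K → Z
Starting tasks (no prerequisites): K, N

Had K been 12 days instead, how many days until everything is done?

20

Actual critical path: K→X = 9+8 = 17 ⇒ 17 days.
Since K is critical, the +3 change carries straight to that chain (now 20 days).
That remains the longest chain; total 20 days.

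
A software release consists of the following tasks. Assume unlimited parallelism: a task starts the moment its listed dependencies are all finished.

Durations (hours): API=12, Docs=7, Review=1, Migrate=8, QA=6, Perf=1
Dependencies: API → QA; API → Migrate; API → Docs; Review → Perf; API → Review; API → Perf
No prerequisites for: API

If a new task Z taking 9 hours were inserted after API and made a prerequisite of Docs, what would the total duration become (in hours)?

Originally the job takes 20 hours.
With Z inserted, Docs now waits for max(API, Z).
New critical path: API→Z→Docs = 12+9+7 = 28 ⇒ 28 hours.

28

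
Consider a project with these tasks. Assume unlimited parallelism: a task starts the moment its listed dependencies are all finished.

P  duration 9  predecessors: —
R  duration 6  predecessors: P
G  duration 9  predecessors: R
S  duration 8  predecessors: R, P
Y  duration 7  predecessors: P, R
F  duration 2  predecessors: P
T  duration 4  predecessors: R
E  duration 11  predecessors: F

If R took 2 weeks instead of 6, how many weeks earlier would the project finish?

Baseline: P→R→G = 9+6+9 = 24 → 24 weeks.
Since R is critical, the -4 change carries straight to that chain (now 20 weeks).
Now P→F→E = 9+2+11 = 22 is longest, so the finish becomes 22 weeks.
Change in finish: 22 − 24 = -2 weeks.

2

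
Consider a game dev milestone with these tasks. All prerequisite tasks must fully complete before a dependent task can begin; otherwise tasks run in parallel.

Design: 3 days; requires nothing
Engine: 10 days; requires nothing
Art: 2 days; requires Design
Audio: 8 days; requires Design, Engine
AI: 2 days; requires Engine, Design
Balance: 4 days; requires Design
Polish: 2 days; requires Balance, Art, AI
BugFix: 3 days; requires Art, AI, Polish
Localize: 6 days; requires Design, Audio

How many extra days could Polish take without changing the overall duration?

7

The longest chain is Engine→Audio→Localize = 10+8+6 = 24; overall finish 24 days.
Polish finishes as early as 14 and must finish by 21.
So Polish can slip 21 − 14 = 7 days.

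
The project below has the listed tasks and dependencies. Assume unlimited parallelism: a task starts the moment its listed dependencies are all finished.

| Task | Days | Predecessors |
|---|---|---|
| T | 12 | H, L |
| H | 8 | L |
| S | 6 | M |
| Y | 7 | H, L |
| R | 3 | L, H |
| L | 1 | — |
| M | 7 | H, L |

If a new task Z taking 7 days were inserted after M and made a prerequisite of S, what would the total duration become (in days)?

Originally the plan takes 22 days.
With Z inserted, S now waits for max(M, Z).
New critical path: L→H→M→Z→S = 1+8+7+7+6 = 29 ⇒ 29 days.

29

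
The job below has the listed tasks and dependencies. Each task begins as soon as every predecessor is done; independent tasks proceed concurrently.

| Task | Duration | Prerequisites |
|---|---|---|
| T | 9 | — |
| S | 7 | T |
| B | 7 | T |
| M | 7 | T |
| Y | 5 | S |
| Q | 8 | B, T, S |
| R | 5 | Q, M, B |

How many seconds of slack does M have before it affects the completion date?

Critical path: T→S→Q→R = 9+7+8+5 = 29, so the finish is 29 seconds.
Longest path through M: 21 seconds (earliest finish 16, latest finish 24).
Float = 29 − 21 = 8.

8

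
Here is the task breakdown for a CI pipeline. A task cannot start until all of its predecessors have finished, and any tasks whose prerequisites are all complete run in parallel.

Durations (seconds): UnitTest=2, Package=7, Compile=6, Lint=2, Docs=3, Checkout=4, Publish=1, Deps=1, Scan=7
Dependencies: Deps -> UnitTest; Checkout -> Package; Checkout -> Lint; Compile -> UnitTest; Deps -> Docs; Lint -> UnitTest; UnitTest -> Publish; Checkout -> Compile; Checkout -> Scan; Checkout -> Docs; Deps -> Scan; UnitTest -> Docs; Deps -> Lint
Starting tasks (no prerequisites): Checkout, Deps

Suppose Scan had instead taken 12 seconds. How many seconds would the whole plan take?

16

Baseline: Checkout→Compile→UnitTest→Docs = 4+6+2+3 = 15 → 15 seconds.
Scan has 4 seconds of float (longest path through it is 11).
The binding chain switches to Checkout→Scan = 4+12 = 16; finish 16 seconds.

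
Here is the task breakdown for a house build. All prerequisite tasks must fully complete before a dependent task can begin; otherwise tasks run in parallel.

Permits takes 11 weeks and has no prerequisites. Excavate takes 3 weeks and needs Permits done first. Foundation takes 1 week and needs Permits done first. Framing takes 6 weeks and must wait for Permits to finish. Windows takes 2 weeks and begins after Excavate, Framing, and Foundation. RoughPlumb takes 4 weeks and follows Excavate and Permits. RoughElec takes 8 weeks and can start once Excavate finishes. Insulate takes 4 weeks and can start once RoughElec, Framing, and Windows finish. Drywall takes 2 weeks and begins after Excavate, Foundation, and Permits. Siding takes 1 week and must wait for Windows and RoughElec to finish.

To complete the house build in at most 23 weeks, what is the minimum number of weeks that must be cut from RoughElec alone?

Current finish: 26 weeks; target: 23.
RoughElec is on every critical path, so each week cut from RoughElec cuts the finish by one (this holds down to a finish of 23).
Need 26 − 23 = 3 weeks off RoughElec → RoughElec becomes 5 weeks, finish becomes 23.

3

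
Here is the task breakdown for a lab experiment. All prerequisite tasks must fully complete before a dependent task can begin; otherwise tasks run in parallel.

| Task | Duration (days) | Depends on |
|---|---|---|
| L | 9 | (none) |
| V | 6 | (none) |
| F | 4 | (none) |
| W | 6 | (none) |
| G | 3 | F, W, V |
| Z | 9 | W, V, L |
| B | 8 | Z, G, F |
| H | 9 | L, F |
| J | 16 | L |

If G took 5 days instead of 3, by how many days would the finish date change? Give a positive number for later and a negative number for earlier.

0

Critical path before the change: L→Z→B = 9+9+8 = 26 giving 26 days.
The longest path through G is only 17 days, so G has float 9.
That remains the longest chain; total 26 days.
Change in finish: 26 − 26 = +0 days.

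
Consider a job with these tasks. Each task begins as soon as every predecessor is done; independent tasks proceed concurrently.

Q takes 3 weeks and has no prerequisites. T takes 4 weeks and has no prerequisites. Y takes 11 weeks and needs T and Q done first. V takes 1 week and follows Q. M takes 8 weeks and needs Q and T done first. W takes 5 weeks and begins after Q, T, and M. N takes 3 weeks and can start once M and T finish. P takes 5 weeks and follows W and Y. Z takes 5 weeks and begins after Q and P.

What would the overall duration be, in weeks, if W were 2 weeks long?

Baseline: T→M→W→P→Z = 4+8+5+5+5 = 27 → 27 weeks.
Since W is critical, the -3 change carries straight to that chain (now 24 weeks).
Now T→Y→P→Z = 4+11+5+5 = 25 is longest, so the finish becomes 25 weeks.

25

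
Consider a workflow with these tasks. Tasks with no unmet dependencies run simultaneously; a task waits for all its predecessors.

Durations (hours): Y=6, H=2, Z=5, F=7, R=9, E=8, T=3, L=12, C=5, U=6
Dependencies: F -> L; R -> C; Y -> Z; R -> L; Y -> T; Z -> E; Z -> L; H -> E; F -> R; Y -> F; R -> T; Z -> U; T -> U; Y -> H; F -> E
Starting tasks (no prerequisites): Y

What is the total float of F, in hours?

0

The longest chain is Y→F→R→L = 6+7+9+12 = 34; overall finish 34 hours.
Longest path through F: 34 hours (earliest finish 13, latest finish 13).
Float = 34 − 34 = 0.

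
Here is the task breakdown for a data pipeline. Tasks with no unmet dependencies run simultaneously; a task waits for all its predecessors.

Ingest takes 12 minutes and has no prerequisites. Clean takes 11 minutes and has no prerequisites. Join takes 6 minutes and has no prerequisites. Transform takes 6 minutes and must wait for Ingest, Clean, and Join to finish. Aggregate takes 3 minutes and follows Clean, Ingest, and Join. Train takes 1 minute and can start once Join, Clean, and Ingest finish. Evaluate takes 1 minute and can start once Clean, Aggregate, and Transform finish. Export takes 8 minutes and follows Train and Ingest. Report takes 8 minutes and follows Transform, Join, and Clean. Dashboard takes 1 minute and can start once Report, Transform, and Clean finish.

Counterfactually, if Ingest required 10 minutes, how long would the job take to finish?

26

The binding path is Ingest→Transform→Report→Dashboard = 12+6+8+1 = 27; finish at 27 minutes.
Ingest lies on that path, so at 10 minutes the path becomes 25 minutes.
New critical path: Clean→Transform→Report→Dashboard = 11+6+8+1 = 26 ⇒ 26 minutes.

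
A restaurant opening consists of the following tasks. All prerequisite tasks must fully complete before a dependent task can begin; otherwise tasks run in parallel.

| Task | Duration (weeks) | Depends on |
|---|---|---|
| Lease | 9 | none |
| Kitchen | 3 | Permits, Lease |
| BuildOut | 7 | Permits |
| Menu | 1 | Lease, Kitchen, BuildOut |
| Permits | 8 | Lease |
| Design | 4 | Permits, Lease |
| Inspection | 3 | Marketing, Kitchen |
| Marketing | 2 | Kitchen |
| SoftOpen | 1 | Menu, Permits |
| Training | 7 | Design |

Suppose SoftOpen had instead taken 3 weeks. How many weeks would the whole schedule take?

28

Baseline: Lease→Permits→Design→Training = 9+8+4+7 = 28 → 28 weeks.
SoftOpen is off the critical path — its longest chain is 26 weeks, giving 2 of slack.
The critical path is still Lease→Permits→Design→Training; finish is now 28 weeks.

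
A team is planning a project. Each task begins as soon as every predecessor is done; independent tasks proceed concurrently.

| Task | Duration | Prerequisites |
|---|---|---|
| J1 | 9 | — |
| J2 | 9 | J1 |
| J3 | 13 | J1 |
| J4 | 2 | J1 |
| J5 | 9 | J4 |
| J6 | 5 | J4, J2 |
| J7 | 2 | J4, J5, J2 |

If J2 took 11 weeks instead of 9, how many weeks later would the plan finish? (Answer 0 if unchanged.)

2

Baseline: J1→J2→J6 = 9+9+5 = 23 → 23 weeks.
J2 is on the critical path; changing it to 11 makes that path 25 weeks.
That remains the longest chain; total 25 weeks.
Change in finish: 25 − 23 = +2 weeks.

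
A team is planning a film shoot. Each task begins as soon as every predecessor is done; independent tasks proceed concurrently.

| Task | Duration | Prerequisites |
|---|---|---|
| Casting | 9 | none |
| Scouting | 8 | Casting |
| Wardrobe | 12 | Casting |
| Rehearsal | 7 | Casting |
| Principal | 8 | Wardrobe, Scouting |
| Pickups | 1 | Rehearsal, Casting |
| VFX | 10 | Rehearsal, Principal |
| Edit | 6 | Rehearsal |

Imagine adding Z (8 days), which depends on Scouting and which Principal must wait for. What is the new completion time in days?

43

Originally the plan takes 39 days.
With Z inserted, Principal now waits for max(Wardrobe, Scouting, Z).
New critical path: Casting→Scouting→Z→Principal→VFX = 9+8+8+8+10 = 43 ⇒ 43 days.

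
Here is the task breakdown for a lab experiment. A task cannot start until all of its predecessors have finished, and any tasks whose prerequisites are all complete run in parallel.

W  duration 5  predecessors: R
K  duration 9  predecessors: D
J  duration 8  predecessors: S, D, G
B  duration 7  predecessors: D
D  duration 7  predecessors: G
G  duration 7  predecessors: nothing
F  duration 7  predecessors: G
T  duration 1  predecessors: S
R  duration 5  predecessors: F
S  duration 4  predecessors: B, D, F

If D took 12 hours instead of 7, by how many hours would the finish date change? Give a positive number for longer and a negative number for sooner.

5

Actual critical path: G→D→B→S→J = 7+7+7+4+8 = 33 ⇒ 33 hours.
D is on the critical path; changing it to 12 makes that path 38 hours.
That remains the longest chain; total 38 hours.
Change in finish: 38 − 33 = +5 hours.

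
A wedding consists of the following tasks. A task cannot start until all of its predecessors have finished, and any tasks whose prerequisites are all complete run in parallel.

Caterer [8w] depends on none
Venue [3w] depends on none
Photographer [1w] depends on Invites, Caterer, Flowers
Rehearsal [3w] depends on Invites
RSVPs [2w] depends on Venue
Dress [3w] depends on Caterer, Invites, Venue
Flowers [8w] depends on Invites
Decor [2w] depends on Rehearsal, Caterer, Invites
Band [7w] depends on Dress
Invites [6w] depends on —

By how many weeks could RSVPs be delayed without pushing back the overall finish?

13

The longest chain is Caterer→Dress→Band = 8+3+7 = 18; overall finish 18 weeks.
Longest path through RSVPs: 5 weeks (earliest finish 5, latest finish 18).
So RSVPs can slip 18 − 5 = 13 weeks.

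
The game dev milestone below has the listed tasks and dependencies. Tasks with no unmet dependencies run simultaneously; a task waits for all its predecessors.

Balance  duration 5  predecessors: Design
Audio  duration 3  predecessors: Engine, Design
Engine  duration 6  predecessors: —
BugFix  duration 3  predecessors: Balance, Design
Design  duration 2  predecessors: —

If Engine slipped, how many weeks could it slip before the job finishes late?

1

Design→Balance→BugFix = 2+5+3 = 10 sets the makespan at 10 weeks.
Longest path through Engine: 9 weeks (earliest finish 6, latest finish 7).
So Engine can slip 7 − 6 = 1 week.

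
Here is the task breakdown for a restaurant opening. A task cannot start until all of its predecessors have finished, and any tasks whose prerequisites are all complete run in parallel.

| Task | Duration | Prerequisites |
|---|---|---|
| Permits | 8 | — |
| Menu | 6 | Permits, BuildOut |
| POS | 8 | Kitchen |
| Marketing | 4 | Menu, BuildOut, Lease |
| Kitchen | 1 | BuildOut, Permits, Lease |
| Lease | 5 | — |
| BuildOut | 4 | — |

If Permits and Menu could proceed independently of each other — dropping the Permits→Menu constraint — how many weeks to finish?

17

Original critical path: Permits→Menu→Marketing = 8+6+4 = 18 ⇒ 18 weeks.
Without Permits→Menu, Menu's earliest start moves from 8 to 4.
New critical path: Permits→Kitchen→POS = 8+1+8 = 17 ⇒ 17 weeks.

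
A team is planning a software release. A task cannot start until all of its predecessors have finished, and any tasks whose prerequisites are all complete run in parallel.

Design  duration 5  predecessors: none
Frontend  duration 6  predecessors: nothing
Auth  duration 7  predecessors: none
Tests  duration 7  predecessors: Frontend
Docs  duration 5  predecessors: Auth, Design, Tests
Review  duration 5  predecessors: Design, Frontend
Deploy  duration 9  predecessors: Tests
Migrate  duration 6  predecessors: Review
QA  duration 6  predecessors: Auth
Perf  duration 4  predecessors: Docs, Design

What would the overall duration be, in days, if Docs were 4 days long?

As given, the longest chain is Frontend→Tests→Docs→Perf = 6+7+5+4 = 22, so the finish is 22 days.
Since Docs is critical, the -1 change carries straight to that chain (now 21 days).
The binding chain switches to Frontend→Tests→Deploy = 6+7+9 = 22; finish 22 days.

22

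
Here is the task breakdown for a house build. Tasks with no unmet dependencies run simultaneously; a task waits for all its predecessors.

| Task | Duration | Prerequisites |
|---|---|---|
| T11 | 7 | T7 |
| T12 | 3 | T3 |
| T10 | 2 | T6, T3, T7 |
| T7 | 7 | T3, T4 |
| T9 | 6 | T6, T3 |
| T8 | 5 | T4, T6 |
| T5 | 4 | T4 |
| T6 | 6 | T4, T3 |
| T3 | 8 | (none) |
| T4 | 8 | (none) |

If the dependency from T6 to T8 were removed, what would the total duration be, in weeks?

22

Before: longest chain T3→T7→T11 = 8+7+7 = 22, finish 22.
Without T6→T8, T8's earliest start moves from 14 to 8.
After: T3→T7→T11 = 8+7+7 = 22 → 22 weeks.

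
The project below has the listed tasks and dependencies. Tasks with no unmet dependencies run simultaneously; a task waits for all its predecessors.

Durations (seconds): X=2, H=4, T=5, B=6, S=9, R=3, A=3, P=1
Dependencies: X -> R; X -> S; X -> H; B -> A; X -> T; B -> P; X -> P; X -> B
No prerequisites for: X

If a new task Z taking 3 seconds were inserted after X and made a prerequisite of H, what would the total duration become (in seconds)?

11

Originally the project takes 11 seconds.
With Z inserted, H now waits for max(X, Z).
New critical path: X→B→A = 2+6+3 = 11 ⇒ 11 seconds.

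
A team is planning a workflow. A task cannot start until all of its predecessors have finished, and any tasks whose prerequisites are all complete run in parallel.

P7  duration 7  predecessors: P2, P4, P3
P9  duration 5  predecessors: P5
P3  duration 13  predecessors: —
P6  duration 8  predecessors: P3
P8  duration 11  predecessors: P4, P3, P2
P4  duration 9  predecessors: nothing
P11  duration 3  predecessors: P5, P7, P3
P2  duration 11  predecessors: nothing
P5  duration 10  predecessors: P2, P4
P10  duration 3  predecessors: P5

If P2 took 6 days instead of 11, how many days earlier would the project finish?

The binding path is P2→P5→P9 = 11+10+5 = 26; finish at 26 days.
Since P2 is critical, the -5 change carries straight to that chain (now 21 days).
Now P3→P8 = 13+11 = 24 is longest, so the finish becomes 24 days.
Change in finish: 24 − 26 = -2 days.

2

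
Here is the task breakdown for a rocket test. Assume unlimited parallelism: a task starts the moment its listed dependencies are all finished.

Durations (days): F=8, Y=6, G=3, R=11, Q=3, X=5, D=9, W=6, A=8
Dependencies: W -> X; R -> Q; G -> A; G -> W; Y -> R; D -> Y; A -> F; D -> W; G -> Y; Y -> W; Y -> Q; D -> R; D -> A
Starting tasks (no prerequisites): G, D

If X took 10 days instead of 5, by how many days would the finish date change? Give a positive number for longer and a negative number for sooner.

The binding path is D→Y→R→Q = 9+6+11+3 = 29; finish at 29 days.
The longest path through X is only 26 days, so X has float 3.
New critical path: D→Y→W→X = 9+6+6+10 = 31 ⇒ 31 days.
Change in finish: 31 − 29 = +2 days.

2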